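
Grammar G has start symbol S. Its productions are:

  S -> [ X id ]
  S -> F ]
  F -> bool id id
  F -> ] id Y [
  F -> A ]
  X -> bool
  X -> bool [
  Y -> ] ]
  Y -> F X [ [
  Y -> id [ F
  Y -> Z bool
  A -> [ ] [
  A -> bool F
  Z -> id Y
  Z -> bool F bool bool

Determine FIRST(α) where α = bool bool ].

{ bool }

bool is a terminal; add {bool} and stop.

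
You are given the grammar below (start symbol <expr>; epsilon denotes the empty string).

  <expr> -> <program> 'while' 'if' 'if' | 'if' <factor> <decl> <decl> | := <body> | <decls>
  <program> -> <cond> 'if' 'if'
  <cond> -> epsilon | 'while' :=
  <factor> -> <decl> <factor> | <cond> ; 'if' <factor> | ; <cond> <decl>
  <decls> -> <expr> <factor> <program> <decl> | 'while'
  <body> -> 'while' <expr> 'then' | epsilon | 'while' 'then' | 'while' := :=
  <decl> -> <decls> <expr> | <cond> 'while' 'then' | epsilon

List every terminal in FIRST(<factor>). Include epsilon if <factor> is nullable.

From <factor> -> <decl> <factor>: <decl> nullable, take FIRST(<decl>) ∪ FIRST(<factor>) = { 'if', 'while', :=, ; }.
From <factor> -> <cond> ; 'if' <factor>: <cond> nullable, take FIRST(<cond>) ∪ {;} = { 'while', ; }.
<factor> -> ; <cond> <decl> contributes {;}.
Union: FIRST(<factor>) = { 'if', 'while', :=, ; }.

{ 'if', 'while', :=, ; }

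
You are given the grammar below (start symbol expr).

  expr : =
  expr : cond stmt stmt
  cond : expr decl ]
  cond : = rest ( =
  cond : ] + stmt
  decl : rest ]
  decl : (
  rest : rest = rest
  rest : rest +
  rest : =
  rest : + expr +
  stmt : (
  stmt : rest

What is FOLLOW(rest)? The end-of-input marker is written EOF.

{ EOF, (, +, =, ] }

In cond : = rest ( =: add FIRST(( =) = { ( }.
In decl : rest ]: add FIRST(]) = { ] }.
In rest : rest = rest: add FIRST(= rest) = { = }.
In rest : rest = rest: rest is at the end, add FOLLOW(rest) = { EOF, (, +, =, ] }.
In rest : rest +: add FIRST(+) = { + }.
In stmt : rest: rest is at the end, add FOLLOW(stmt) = { EOF, (, +, = }.
Union: FOLLOW(rest) = { EOF, (, +, =, ] }.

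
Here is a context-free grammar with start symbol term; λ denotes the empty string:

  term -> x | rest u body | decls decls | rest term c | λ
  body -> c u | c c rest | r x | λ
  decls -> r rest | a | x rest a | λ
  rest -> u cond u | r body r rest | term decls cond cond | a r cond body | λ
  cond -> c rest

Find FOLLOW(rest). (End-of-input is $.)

In term -> rest u body: add FIRST(u body) = { u }.
In term -> rest term c: add FIRST(term c) = { a, c, r, u, x }.
In body -> c c rest: rest is at the end, add FOLLOW(body) = { $, a, c, r, u, x }.
In decls -> r rest: rest is at the end, add FOLLOW(decls) = { $, a, c, r, x }.
In decls -> x rest a: add FIRST(a) = { a }.
In rest -> r body r rest: rest is at the end, add FOLLOW(rest) = { $, a, c, r, u, x }.
In cond -> c rest: rest is at the end, add FOLLOW(cond) = { $, a, c, r, u, x }.
Union: FOLLOW(rest) = { $, a, c, r, u, x }.

{ $, a, c, r, u, x }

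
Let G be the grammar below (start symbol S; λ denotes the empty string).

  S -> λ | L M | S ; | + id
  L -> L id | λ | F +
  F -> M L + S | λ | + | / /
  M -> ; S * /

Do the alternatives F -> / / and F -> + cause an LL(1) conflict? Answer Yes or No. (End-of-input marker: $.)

FIRST(/ /) = { / } and FIRST(+) = { + }.
The FIRST sets are disjoint and neither alternative is nullable — no conflict.

No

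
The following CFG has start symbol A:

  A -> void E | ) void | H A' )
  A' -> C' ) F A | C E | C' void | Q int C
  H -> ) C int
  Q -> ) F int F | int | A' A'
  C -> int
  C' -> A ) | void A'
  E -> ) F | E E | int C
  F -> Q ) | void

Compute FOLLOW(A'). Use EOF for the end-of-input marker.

In A -> H A' ): add FIRST()) = { ) }.
In Q -> A' A': add FIRST(A') = { ), int, void }.
In Q -> A' A': A' is at the end, add FOLLOW(Q) = { ), int }.
In C' -> void A': A' is at the end, add FOLLOW(C') = { ), void }.
Union: FOLLOW(A') = { ), int, void }.

{ ), int, void }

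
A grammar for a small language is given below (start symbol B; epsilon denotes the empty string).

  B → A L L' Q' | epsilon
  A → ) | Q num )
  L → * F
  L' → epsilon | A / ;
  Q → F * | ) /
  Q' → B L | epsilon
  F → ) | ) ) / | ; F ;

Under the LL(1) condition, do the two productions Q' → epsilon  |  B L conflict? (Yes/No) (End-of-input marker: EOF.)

FIRST(epsilon) = { epsilon } and FIRST(B L) = { ), *, ; }.
The first alternative is nullable and FOLLOW(Q') = { EOF, * } shares * with FIRST of the second — conflict.

Yes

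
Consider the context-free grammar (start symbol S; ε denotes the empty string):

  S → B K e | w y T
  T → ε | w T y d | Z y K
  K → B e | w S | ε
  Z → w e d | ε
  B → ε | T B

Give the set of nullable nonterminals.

Directly nullable (have an ε-production): T, K, Z, B.
No other nonterminal has a production whose RHS symbols are all nullable.

{ B, K, T, Z }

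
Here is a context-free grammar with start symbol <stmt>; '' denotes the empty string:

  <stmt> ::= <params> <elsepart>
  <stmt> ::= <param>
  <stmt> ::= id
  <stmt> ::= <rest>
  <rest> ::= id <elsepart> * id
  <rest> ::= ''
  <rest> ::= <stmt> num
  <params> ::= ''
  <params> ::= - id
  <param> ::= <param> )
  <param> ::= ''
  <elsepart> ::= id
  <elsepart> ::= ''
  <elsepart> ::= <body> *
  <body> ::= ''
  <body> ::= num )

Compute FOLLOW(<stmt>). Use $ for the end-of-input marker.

{ $, num }

<stmt> is the start symbol, so $ ∈ FOLLOW(<stmt>).
In <rest> ::= <stmt> num: add FIRST(num) = { num }.
Union: FOLLOW(<stmt>) = { $, num }.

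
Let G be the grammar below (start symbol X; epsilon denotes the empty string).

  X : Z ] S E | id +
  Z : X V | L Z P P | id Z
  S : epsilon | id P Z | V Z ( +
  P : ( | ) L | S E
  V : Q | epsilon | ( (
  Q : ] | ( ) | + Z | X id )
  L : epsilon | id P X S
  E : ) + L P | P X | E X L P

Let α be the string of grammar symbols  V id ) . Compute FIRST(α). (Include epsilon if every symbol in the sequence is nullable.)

Add FIRST(V)\{epsilon} = { (, +, ], id }; V is nullable, continue.
id is a terminal; add {id} and stop.

{ (, +, ], id }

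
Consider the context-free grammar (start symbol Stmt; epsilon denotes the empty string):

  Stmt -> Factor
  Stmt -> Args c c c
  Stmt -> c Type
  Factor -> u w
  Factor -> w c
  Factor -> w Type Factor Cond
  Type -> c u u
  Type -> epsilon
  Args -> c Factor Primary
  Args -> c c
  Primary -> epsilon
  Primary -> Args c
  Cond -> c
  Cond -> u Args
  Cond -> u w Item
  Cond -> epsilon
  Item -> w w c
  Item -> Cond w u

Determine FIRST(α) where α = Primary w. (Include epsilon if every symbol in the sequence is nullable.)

{ c, w }

Add FIRST(Primary)\{epsilon} = { c }; Primary is nullable, continue.
w is a terminal; add {w} and stop.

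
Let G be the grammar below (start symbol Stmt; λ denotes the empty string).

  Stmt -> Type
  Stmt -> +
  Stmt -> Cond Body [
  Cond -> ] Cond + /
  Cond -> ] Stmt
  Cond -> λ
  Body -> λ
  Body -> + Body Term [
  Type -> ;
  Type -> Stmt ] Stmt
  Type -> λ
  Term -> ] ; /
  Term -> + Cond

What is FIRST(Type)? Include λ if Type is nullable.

Type -> ; contributes {;}.
From Type -> Stmt ] Stmt: Stmt nullable, take FIRST(Stmt) ∪ {]} = { +, ;, [, ] }.
Type -> λ contributes λ.
Union: FIRST(Type) = { +, ;, [, ], λ }.

{ +, ;, [, ], λ }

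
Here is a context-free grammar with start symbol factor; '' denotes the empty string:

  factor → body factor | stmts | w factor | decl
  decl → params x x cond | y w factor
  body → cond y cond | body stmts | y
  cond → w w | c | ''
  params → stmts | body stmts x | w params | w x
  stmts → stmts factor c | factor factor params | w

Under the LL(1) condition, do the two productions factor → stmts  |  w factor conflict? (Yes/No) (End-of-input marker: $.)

Yes

FIRST(stmts) = { c, w, y } and FIRST(w factor) = { w }.
Both contain w, so the two alternatives are not disjoint — LL(1) conflict.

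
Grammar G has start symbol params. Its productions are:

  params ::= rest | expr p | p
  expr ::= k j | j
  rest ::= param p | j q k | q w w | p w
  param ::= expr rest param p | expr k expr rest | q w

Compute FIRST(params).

{ j, k, p, q }

From params ::= rest: add FIRST(rest) = { j, k, p, q }.
From params ::= expr p: add FIRST(expr) = { j, k }.
params ::= p contributes {p}.
Union: FIRST(params) = { j, k, p, q }.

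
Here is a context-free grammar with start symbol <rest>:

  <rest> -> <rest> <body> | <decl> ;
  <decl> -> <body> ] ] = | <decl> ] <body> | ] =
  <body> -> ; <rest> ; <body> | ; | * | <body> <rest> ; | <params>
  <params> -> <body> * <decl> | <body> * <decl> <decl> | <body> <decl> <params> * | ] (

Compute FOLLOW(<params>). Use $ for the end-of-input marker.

In <body> -> <params>: <params> is at the end, add FOLLOW(<body>) = { $, *, ;, ] }.
In <params> -> <body> <decl> <params> *: add FIRST(*) = { * }.
Union: FOLLOW(<params>) = { $, *, ;, ] }.

{ $, *, ;, ] }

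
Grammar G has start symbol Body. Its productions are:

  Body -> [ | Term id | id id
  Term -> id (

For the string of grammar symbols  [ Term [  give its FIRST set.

[ is a terminal; add {[} and stop.

{ [ }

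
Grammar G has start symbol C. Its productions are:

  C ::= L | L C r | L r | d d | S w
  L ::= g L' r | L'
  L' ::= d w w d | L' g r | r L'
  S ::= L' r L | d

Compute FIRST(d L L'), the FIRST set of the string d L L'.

{ d }

d is a terminal; add {d} and stop.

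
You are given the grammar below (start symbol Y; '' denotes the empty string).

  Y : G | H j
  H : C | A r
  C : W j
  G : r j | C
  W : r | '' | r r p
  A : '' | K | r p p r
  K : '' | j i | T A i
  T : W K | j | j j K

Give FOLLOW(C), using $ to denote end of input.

{ $, j }

In H : C: C is at the end, add FOLLOW(H) = { j }.
In G : C: C is at the end, add FOLLOW(G) = { $ }.
Union: FOLLOW(C) = { $, j }.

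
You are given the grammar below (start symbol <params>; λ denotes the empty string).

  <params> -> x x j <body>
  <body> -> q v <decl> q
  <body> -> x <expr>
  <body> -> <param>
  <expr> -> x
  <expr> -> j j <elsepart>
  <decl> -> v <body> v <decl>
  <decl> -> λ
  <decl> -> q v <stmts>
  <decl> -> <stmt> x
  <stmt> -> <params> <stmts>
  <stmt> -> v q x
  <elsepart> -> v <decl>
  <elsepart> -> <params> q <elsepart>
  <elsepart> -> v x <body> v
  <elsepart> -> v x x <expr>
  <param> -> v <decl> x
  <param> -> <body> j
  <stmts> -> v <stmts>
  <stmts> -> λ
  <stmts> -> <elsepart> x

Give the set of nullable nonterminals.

{ <decl>, <stmts> }

Directly nullable (have an λ-production): <decl>, <stmts>.
No other nonterminal has a production whose RHS symbols are all nullable.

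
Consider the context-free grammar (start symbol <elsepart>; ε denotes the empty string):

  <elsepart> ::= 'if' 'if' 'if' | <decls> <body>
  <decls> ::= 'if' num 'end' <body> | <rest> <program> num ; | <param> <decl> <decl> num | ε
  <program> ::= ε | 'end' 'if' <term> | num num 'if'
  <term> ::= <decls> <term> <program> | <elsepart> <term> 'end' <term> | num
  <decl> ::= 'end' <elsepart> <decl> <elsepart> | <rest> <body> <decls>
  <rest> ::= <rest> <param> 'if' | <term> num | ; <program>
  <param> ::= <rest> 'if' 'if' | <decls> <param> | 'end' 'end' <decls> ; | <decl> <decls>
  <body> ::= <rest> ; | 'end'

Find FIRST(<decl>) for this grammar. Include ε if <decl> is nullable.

<decl> ::= 'end' <elsepart> <decl> <elsepart> contributes {'end'}.
From <decl> ::= <rest> <body> <decls>: add FIRST(<rest>) = { 'end', 'if', ;, num }.
Union: FIRST(<decl>) = { 'end', 'if', ;, num }.

{ 'end', 'if', ;, num }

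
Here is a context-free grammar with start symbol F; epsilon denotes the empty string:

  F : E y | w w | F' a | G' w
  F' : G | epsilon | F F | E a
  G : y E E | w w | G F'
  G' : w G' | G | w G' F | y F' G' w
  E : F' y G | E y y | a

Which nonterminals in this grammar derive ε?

Directly nullable (have an epsilon-production): F'.
No other nonterminal has a production whose RHS symbols are all nullable.

{ F' }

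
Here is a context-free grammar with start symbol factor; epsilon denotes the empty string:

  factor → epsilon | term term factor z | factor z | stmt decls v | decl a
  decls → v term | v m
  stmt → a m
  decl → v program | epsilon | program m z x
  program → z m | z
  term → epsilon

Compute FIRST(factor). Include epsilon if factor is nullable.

{ a, v, z, epsilon }

factor → epsilon contributes epsilon.
From factor → term term factor z: term, term, factor nullable, take FIRST(term) ∪ FIRST(term) ∪ FIRST(factor) ∪ {z} = { a, v, z }.
From factor → factor z: factor nullable, take FIRST(factor) ∪ {z} = { a, v, z }.
From factor → stmt decls v: add FIRST(stmt) = { a }.
From factor → decl a: decl nullable, take FIRST(decl) ∪ {a} = { a, v, z }.
Union: FIRST(factor) = { a, v, z, epsilon }.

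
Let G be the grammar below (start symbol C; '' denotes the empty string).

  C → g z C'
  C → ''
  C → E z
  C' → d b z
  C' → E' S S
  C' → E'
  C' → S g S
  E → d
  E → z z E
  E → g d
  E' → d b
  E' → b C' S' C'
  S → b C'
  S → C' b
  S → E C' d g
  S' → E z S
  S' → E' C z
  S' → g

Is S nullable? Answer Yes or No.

No

Nullable nonterminals: C.
No production of S has an RHS whose symbols are all nullable, so S is not nullable.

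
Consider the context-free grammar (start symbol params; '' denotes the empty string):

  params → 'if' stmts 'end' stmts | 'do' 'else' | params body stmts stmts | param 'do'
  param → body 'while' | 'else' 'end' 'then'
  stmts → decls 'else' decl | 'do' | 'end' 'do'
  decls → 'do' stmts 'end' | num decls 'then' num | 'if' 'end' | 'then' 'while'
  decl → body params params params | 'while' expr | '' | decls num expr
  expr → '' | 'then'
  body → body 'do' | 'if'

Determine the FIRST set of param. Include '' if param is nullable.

From param → body 'while': add FIRST(body) = { 'if' }.
param → 'else' 'end' 'then' contributes {'else'}.
Union: FIRST(param) = { 'else', 'if' }.

{ 'else', 'if' }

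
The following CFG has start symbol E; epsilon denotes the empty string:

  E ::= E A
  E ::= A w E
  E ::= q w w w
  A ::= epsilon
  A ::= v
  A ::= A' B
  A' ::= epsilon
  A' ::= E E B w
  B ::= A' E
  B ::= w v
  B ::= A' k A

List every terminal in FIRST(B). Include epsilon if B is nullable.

{ k, q, v, w }

From B ::= A' E: A' nullable, take FIRST(A') ∪ FIRST(E) = { k, q, v, w }.
B ::= w v contributes {w}.
From B ::= A' k A: A' nullable, take FIRST(A') ∪ {k} = { k, q, v, w }.
Union: FIRST(B) = { k, q, v, w }.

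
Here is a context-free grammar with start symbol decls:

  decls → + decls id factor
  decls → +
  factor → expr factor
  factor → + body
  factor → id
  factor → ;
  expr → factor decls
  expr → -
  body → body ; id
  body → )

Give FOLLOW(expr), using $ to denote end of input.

In factor → expr factor: add FIRST(factor) = { +, -, ;, id }.
Union: FOLLOW(expr) = { +, -, ;, id }.

{ +, -, ;, id }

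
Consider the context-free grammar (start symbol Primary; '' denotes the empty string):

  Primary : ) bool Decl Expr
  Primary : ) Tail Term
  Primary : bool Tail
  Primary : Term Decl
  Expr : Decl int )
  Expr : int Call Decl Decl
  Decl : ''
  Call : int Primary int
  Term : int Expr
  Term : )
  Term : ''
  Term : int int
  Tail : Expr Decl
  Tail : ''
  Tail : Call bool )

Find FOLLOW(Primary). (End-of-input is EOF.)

{ EOF, int }

Primary is the start symbol, so EOF ∈ FOLLOW(Primary).
In Call : int Primary int: add FIRST(int) = { int }.
Union: FOLLOW(Primary) = { EOF, int }.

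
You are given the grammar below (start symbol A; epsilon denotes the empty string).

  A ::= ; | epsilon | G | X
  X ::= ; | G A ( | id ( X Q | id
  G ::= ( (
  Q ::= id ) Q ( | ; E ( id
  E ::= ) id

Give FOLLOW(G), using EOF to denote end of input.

In A ::= G: G is at the end, add FOLLOW(A) = { EOF, ( }.
In X ::= G A (: add FIRST(A () = { (, ;, id }.
Union: FOLLOW(G) = { EOF, (, ;, id }.

{ EOF, (, ;, id }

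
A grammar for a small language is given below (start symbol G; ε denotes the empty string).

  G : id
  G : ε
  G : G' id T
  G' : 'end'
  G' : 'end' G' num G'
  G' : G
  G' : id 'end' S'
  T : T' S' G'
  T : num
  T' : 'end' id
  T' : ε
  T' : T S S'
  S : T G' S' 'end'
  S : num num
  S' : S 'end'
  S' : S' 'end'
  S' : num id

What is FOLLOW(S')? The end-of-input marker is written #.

In G' : id 'end' S': S' is at the end, add FOLLOW(G') = { #, 'end', id, num }.
In T : T' S' G': add FIRST(G')\{ε} = { 'end', id }.
  Since G' is nullable, also add FOLLOW(T) = { #, 'end', id, num }.
In T' : T S S': S' is at the end, add FOLLOW(T') = { 'end', num }.
In S : T G' S' 'end': add FIRST('end') = { 'end' }.
In S' : S' 'end': add FIRST('end') = { 'end' }.
Union: FOLLOW(S') = { #, 'end', id, num }.

{ #, 'end', id, num }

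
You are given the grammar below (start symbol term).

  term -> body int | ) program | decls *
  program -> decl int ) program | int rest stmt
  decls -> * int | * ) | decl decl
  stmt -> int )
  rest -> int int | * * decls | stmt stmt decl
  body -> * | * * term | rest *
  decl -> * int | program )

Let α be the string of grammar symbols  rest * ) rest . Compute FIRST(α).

Add FIRST(rest) = { *, int }; rest is not nullable, stop.

{ *, int }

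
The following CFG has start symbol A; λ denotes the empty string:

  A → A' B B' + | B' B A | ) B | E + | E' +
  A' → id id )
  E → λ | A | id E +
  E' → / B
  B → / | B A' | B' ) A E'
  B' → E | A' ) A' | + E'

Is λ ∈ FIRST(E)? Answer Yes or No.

E has an λ-production, so E ⇒ λ.

Yes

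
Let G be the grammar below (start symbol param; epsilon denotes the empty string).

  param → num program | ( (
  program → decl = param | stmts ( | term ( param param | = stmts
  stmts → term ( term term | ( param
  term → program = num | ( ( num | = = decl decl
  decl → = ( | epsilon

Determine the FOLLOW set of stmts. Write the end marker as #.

{ #, (, =, num }

In program → stmts (: add FIRST(() = { ( }.
In program → = stmts: stmts is at the end, add FOLLOW(program) = { #, (, =, num }.
Union: FOLLOW(stmts) = { #, (, =, num }.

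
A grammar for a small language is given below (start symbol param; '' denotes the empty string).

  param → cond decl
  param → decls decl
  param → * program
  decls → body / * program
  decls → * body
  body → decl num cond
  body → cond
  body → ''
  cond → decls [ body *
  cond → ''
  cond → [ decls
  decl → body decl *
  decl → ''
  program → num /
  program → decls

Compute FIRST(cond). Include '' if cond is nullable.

From cond → decls [ body *: add FIRST(decls) = { *, /, [, num }.
cond → '' contributes ''.
cond → [ decls contributes {[}.
Union: FIRST(cond) = { *, /, [, num, '' }.

{ *, /, [, num, '' }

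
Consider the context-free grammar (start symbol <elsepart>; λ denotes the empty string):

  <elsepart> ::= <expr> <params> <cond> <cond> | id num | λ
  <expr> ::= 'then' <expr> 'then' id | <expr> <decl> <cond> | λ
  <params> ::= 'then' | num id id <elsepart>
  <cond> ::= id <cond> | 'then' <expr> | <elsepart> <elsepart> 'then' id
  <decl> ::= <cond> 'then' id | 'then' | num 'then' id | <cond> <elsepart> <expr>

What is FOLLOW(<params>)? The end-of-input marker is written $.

{ 'then', id, num }

In <elsepart> ::= <expr> <params> <cond> <cond>: add FIRST(<cond> <cond>) = { 'then', id, num }.
Union: FOLLOW(<params>) = { 'then', id, num }.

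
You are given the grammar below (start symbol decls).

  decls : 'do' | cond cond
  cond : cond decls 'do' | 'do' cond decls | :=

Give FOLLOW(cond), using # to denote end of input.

{ #, 'do', := }

In decls : cond cond: add FIRST(cond) = { 'do', := }.
In decls : cond cond: cond is at the end, add FOLLOW(decls) = { #, 'do', := }.
In cond : cond decls 'do': add FIRST(decls 'do') = { 'do', := }.
In cond : 'do' cond decls: add FIRST(decls) = { 'do', := }.
Union: FOLLOW(cond) = { #, 'do', := }.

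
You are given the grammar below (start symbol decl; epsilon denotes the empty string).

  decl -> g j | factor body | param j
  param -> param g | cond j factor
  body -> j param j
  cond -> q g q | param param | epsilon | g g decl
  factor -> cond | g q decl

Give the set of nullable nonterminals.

{ cond, factor }

Directly nullable (have an epsilon-production): cond.
factor -> cond with every symbol nullable, so factor is nullable.
No other nonterminal has a production whose RHS symbols are all nullable.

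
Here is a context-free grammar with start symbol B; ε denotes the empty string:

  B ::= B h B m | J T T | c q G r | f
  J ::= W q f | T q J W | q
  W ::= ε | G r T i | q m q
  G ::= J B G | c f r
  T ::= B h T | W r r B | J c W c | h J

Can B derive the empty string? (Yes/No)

No

Nullable nonterminals: W.
No production of B has an RHS whose symbols are all nullable, so B is not nullable.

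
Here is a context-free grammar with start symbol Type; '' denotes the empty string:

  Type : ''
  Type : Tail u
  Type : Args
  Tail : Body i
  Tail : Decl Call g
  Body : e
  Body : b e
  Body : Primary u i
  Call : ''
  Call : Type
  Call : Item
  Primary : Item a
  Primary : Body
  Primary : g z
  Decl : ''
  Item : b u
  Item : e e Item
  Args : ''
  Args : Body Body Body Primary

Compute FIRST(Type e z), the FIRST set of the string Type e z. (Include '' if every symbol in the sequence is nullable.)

{ b, e, g }

Add FIRST(Type)\{''} = { b, e, g }; Type is nullable, continue.
e is a terminal; add {e} and stop.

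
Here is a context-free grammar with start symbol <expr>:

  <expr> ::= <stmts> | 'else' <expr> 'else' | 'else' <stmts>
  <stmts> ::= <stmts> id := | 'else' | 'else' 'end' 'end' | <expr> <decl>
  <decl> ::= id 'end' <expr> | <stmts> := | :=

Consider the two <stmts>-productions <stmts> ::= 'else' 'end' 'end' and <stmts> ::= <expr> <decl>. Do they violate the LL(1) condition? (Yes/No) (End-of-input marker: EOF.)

FIRST('else' 'end' 'end') = { 'else' } and FIRST(<expr> <decl>) = { 'else' }.
Both contain 'else', so the two alternatives are not disjoint — LL(1) conflict.

Yes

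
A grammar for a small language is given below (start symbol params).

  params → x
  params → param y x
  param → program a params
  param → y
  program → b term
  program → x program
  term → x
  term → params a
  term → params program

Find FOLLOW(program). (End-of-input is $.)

{ a }

In param → program a params: add FIRST(a params) = { a }.
In program → x program: program is at the end, add FOLLOW(program) = { a }.
In term → params program: program is at the end, add FOLLOW(term) = { a }.
Union: FOLLOW(program) = { a }.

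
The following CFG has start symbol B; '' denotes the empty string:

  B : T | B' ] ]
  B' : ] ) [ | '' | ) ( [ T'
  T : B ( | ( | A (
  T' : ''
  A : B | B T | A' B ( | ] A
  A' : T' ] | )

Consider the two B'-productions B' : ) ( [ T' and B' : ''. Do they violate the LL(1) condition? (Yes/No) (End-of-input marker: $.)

FIRST() ( [ T') = { ) } and FIRST('') = { '' }.
The second is nullable but FOLLOW(B') = { ] } is disjoint from FIRST of the first.

No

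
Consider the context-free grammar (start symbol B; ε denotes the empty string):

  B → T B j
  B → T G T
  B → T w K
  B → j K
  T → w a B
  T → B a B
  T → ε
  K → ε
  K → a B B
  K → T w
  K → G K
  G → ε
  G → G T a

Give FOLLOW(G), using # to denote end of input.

{ #, a, j, w }

In B → T G T: add FIRST(T)\{ε} = { a, j, w }.
  Since T is nullable, also add FOLLOW(B) = { #, a, j, w }.
In K → G K: add FIRST(K)\{ε} = { a, j, w }.
  Since K is nullable, also add FOLLOW(K) = { #, a, j, w }.
In G → G T a: add FIRST(T a) = { a, j, w }.
Union: FOLLOW(G) = { #, a, j, w }.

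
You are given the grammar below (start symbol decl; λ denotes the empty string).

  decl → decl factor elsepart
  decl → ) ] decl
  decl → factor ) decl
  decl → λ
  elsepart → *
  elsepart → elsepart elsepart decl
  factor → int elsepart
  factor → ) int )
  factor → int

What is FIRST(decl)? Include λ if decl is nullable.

{ ), int, λ }

From decl → decl factor elsepart: decl nullable, take FIRST(decl) ∪ FIRST(factor) = { ), int }.
decl → ) ] decl contributes {)}.
From decl → factor ) decl: add FIRST(factor) = { ), int }.
decl → λ contributes λ.
Union: FIRST(decl) = { ), int, λ }.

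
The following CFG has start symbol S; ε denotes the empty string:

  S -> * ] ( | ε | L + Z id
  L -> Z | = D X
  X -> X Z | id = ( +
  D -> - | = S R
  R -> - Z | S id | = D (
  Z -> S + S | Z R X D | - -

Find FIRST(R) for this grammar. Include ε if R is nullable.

R -> - Z contributes {-}.
From R -> S id: S nullable, take FIRST(S) ∪ {id} = { *, +, -, =, id }.
R -> = D ( contributes {=}.
Union: FIRST(R) = { *, +, -, =, id }.

{ *, +, -, =, id }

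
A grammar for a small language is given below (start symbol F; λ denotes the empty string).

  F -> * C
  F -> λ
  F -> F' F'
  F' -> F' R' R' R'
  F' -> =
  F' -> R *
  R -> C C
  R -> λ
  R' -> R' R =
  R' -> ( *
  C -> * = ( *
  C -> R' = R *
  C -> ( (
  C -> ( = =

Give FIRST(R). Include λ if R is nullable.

{ (, *, λ }

From R -> C C: add FIRST(C) = { (, * }.
R -> λ contributes λ.
Union: FIRST(R) = { (, *, λ }.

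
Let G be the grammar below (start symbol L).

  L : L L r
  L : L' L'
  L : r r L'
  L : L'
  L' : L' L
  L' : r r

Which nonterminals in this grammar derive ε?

{ } (none)

No nonterminal has an empty production or an RHS whose symbols are all nullable.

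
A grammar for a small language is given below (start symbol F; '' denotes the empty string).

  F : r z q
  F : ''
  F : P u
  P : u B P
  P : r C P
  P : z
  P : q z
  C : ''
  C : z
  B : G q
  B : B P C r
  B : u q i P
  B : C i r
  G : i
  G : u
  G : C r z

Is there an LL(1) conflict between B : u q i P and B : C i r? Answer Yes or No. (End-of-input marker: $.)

FIRST(u q i P) = { u } and FIRST(C i r) = { i, z }.
The FIRST sets are disjoint and neither alternative is nullable — no conflict.

No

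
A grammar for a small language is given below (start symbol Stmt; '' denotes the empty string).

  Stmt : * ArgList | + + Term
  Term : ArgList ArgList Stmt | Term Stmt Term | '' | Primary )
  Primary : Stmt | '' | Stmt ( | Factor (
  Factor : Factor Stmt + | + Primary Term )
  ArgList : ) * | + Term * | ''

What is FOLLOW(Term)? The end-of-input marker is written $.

{ $, (, ), *, + }

In Stmt : + + Term: Term is at the end, add FOLLOW(Stmt) = { $, (, ), *, + }.
In Term : Term Stmt Term: add FIRST(Stmt Term) = { *, + }.
In Term : Term Stmt Term: Term is at the end, add FOLLOW(Term) = { $, (, ), *, + }.
In Factor : + Primary Term ): add FIRST()) = { ) }.
In ArgList : + Term *: add FIRST(*) = { * }.
Union: FOLLOW(Term) = { $, (, ), *, + }.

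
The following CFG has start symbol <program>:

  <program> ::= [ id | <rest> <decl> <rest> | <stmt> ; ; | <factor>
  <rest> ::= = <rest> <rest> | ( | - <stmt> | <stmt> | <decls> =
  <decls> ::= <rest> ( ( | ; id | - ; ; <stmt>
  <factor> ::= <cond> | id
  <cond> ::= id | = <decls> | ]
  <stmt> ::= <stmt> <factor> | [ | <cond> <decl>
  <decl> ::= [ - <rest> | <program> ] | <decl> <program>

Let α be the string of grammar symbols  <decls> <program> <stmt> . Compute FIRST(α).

{ (, -, ;, =, [, ], id }

Add FIRST(<decls>) = { (, -, ;, =, [, ], id }; <decls> is not nullable, stop.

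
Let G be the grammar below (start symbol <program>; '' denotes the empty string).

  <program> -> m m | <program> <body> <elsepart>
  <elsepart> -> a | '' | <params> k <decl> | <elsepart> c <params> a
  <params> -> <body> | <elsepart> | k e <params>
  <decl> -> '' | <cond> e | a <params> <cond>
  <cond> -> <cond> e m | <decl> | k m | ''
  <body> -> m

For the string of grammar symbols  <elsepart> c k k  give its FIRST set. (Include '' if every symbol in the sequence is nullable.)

{ a, c, k, m }

Add FIRST(<elsepart>)\{''} = { a, c, k, m }; <elsepart> is nullable, continue.
c is a terminal; add {c} and stop.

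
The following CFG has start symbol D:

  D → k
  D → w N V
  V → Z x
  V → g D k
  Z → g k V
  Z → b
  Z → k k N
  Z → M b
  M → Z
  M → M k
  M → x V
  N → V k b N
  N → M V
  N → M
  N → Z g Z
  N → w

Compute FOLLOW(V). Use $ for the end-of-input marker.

{ $, b, g, k, x }

In D → w N V: V is at the end, add FOLLOW(D) = { $, k }.
In Z → g k V: V is at the end, add FOLLOW(Z) = { b, g, k, x }.
In M → x V: V is at the end, add FOLLOW(M) = { b, g, k, x }.
In N → V k b N: add FIRST(k b N) = { k }.
In N → M V: V is at the end, add FOLLOW(N) = { b, g, k, x }.
Union: FOLLOW(V) = { $, b, g, k, x }.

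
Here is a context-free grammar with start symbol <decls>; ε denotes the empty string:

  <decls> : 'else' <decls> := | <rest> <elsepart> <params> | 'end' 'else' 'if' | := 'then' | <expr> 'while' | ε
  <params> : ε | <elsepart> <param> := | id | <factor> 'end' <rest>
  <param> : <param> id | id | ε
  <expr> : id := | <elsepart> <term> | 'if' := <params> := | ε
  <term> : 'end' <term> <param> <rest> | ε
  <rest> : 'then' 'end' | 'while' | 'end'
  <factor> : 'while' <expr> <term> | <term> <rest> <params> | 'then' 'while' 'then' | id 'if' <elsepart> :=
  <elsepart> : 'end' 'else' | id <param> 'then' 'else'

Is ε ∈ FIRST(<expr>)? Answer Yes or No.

Yes

<expr> has an ε-production, so <expr> ⇒ ε.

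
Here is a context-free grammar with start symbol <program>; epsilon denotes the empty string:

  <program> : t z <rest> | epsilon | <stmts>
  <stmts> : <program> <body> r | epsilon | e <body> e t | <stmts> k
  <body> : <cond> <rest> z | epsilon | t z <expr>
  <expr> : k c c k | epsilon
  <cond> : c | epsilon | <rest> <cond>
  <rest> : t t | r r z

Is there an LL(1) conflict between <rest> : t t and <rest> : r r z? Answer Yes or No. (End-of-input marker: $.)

FIRST(t t) = { t } and FIRST(r r z) = { r }.
The FIRST sets are disjoint and neither alternative is nullable — no conflict.

No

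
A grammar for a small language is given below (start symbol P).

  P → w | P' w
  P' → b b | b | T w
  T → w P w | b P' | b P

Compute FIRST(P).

{ b, w }

P → w contributes {w}.
From P → P' w: add FIRST(P') = { b, w }.
Union: FIRST(P) = { b, w }.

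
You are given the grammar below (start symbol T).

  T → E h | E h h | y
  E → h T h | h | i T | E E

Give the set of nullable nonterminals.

{ } (none)

No nonterminal has an empty production or an RHS whose symbols are all nullable.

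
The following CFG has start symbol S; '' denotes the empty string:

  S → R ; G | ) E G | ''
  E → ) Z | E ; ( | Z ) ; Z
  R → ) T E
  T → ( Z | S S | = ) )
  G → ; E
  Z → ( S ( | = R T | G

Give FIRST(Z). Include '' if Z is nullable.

Z → ( S ( contributes {(}.
Z → = R T contributes {=}.
From Z → G: add FIRST(G) = { ; }.
Union: FIRST(Z) = { (, ;, = }.

{ (, ;, = }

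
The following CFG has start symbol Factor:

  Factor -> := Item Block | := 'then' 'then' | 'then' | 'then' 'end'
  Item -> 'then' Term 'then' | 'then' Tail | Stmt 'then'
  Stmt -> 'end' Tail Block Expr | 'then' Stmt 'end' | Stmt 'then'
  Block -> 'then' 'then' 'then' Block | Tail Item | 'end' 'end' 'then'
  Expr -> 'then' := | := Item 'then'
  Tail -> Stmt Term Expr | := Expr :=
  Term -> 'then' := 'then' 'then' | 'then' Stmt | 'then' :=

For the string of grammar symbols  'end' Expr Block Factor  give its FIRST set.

'end' is a terminal; add {'end'} and stop.

{ 'end' }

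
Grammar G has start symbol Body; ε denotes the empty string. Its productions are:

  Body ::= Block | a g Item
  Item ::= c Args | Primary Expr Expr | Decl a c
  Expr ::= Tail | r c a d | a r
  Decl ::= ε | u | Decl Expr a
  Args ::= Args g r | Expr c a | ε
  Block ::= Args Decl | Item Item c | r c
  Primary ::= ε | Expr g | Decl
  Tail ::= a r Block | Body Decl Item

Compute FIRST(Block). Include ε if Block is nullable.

{ a, c, g, r, u, ε }

From Block ::= Args Decl: Args, Decl nullable, take FIRST(Args) ∪ FIRST(Decl) = { a, c, g, r, u }; also ε since the whole RHS is nullable.
From Block ::= Item Item c: add FIRST(Item) = { a, c, g, r, u }.
Block ::= r c contributes {r}.
Union: FIRST(Block) = { a, c, g, r, u, ε }.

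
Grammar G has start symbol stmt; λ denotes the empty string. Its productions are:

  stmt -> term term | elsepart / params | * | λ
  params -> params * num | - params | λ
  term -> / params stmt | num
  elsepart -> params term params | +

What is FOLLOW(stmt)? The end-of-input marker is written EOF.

{ EOF, *, -, /, num }

stmt is the start symbol, so EOF ∈ FOLLOW(stmt).
In term -> / params stmt: stmt is at the end, add FOLLOW(term) = { EOF, *, -, /, num }.
Union: FOLLOW(stmt) = { EOF, *, -, /, num }.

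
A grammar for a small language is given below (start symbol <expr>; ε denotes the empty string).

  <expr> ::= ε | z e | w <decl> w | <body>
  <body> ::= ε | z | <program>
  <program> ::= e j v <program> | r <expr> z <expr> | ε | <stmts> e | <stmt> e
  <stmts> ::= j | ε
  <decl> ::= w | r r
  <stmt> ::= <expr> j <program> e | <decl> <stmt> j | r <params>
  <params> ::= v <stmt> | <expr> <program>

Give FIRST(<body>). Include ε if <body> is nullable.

{ e, j, r, w, z, ε }

<body> ::= ε contributes ε.
<body> ::= z contributes {z}.
From <body> ::= <program>: add FIRST(<program>) = { e, j, r, w, z, ε } (including ε since <program> is nullable).
Union: FIRST(<body>) = { e, j, r, w, z, ε }.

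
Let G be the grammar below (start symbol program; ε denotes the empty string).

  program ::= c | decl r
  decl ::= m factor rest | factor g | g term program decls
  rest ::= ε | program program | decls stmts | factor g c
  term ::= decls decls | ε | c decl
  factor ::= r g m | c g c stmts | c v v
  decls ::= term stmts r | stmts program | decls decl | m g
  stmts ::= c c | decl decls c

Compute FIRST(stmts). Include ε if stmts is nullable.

{ c, g, m, r }

stmts ::= c c contributes {c}.
From stmts ::= decl decls c: add FIRST(decl) = { c, g, m, r }.
Union: FIRST(stmts) = { c, g, m, r }.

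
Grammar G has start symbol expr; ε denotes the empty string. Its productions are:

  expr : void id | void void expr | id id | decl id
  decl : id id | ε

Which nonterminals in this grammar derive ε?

Directly nullable (have an ε-production): decl.
No other nonterminal has a production whose RHS symbols are all nullable.

{ decl }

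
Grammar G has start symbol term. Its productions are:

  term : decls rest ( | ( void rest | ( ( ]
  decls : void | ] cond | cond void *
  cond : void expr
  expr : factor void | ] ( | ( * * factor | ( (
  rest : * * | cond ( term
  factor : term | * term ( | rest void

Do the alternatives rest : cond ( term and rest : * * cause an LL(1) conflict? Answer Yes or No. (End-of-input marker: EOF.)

No

FIRST(cond ( term) = { void } and FIRST(* *) = { * }.
The FIRST sets are disjoint and neither alternative is nullable — no conflict.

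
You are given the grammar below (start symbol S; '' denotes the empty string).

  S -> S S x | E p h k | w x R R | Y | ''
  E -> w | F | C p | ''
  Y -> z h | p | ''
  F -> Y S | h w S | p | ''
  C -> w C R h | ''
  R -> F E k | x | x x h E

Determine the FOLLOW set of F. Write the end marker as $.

In E -> F: F is at the end, add FOLLOW(E) = { $, h, k, p, w, x, z }.
In R -> F E k: add FIRST(E k) = { h, k, p, w, x, z }.
Union: FOLLOW(F) = { $, h, k, p, w, x, z }.

{ $, h, k, p, w, x, z }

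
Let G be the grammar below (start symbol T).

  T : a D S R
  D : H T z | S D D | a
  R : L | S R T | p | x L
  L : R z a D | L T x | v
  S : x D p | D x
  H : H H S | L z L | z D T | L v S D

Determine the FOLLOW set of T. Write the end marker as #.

T is the start symbol, so # ∈ FOLLOW(T).
In D : H T z: add FIRST(z) = { z }.
In R : S R T: T is at the end, add FOLLOW(R) = { #, a, p, v, x, z }.
In L : L T x: add FIRST(x) = { x }.
In H : z D T: T is at the end, add FOLLOW(H) = { a, p, v, x, z }.
Union: FOLLOW(T) = { #, a, p, v, x, z }.

{ #, a, p, v, x, z }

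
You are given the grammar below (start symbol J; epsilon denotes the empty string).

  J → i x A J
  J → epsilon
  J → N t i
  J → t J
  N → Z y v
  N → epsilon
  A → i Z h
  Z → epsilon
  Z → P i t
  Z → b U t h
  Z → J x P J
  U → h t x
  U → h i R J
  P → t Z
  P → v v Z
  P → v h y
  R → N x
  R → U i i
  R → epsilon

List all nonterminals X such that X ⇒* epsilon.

{ J, N, R, Z }

Directly nullable (have an epsilon-production): J, N, Z, R.
No other nonterminal has a production whose RHS symbols are all nullable.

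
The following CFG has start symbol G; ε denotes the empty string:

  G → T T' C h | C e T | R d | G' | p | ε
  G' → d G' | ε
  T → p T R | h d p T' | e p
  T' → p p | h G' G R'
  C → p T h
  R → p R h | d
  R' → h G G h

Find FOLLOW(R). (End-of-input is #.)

In G → R d: add FIRST(d) = { d }.
In T → p T R: R is at the end, add FOLLOW(T) = { #, d, e, h, p }.
In R → p R h: add FIRST(h) = { h }.
Union: FOLLOW(R) = { #, d, e, h, p }.

{ #, d, e, h, p }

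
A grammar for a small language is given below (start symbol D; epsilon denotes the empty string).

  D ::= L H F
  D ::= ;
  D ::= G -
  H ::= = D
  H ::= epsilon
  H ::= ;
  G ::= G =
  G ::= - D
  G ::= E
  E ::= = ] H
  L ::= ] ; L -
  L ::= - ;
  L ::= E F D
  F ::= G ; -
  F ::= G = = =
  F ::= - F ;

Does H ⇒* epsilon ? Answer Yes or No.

Yes

H has an epsilon-production, so H ⇒ epsilon.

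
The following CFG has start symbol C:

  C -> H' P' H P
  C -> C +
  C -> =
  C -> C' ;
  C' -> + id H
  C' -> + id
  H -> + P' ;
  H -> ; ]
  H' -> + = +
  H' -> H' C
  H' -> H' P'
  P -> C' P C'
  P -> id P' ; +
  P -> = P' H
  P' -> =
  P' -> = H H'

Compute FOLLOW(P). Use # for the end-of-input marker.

In C -> H' P' H P: P is at the end, add FOLLOW(C) = { #, +, ;, = }.
In P -> C' P C': add FIRST(C') = { + }.
Union: FOLLOW(P) = { #, +, ;, = }.

{ #, +, ;, = }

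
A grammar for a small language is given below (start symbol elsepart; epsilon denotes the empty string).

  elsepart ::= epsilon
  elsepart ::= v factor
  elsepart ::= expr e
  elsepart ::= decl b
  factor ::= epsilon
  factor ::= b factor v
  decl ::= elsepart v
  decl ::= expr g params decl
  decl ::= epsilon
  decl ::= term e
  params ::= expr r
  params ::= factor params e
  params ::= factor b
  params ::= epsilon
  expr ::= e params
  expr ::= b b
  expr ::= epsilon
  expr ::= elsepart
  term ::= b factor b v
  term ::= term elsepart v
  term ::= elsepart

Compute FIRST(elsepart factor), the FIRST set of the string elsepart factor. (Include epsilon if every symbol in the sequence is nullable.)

{ b, e, g, v, epsilon }

Add FIRST(elsepart)\{epsilon} = { b, e, g, v }; elsepart is nullable, continue.
Add FIRST(factor)\{epsilon} = { b }; factor is nullable, continue.
Every symbol is nullable, so include epsilon.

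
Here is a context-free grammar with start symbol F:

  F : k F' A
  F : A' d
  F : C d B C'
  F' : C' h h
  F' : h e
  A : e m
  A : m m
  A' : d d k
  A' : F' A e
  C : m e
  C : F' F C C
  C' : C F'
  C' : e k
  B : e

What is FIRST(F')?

From F' : C' h h: add FIRST(C') = { e, h, m }.
F' : h e contributes {h}.
Union: FIRST(F') = { e, h, m }.

{ e, h, m }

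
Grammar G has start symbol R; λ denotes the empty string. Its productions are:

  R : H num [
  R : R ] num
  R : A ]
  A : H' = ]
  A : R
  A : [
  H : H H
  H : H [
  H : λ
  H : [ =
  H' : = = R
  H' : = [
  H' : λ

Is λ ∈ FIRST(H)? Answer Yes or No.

H has an λ-production, so H ⇒ λ.

Yes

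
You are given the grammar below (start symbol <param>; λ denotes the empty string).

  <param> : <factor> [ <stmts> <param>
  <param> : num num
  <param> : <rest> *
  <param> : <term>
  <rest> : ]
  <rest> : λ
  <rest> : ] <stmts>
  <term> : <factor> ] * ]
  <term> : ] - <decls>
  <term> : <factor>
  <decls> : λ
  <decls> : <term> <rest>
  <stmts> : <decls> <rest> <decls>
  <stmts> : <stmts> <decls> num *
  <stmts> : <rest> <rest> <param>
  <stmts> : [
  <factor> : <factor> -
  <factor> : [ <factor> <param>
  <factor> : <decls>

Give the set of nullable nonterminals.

Directly nullable (have an λ-production): <rest>, <decls>.
<term> : <factor> with every symbol nullable, so <term> is nullable.
<param> : <term> with every symbol nullable, so <param> is nullable.
<stmts> : <decls> <rest> <decls> with every symbol nullable, so <stmts> is nullable.
<factor> : <decls> with every symbol nullable, so <factor> is nullable.

{ <decls>, <factor>, <param>, <rest>, <stmts>, <term> }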